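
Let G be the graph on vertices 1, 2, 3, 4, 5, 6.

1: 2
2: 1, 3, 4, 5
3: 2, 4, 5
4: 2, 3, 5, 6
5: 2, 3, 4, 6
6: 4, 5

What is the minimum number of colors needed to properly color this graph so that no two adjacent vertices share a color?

2, 3, 4, 5 are pairwise adjacent (a clique of size 4), so at least 4 colors are needed.
One proper 4-coloring: 1=a, 2=b, 3=d, 4=c, 5=a, 6=b. Every edge joins two different colors.

4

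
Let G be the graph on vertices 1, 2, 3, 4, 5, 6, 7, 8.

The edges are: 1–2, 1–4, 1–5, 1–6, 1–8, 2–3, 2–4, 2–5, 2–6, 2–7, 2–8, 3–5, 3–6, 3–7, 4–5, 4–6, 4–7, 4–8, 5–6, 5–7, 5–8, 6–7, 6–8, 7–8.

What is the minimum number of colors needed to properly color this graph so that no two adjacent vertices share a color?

1, 2, 4, 5, 6, 8 form a clique, so at least 6 colors are needed.
A valid assignment using 6 colors: 1=f, 2=b, 3=d, 4=d, 5=c, 6=a, 7=f, 8=e. No two adjacent vertices share a color.

6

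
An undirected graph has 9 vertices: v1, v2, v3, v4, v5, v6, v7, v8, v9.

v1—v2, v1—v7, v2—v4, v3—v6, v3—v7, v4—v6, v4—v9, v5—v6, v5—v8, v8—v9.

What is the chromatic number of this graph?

3

The cycle v5-v8-v9-v4-v6-v5 has odd length 5, so it cannot be 2-colored; at least 3 colors are needed.
3 colors suffice: v1=1, v2=2, v3=1, v4=1, v5=1, v6=2, v7=2, v8=3, v9=2. Every edge joins two different colors.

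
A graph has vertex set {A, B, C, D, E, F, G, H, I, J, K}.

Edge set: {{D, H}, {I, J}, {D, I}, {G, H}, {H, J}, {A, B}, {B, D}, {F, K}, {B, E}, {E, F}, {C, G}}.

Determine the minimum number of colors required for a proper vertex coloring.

I and J are adjacent, so at least 2 colors are needed.
2 colors suffice: A=2, B=1, C=1, D=2, E=2, F=1, G=2, H=1, I=1, J=2, K=2. Each edge has distinct colors on its endpoints.

2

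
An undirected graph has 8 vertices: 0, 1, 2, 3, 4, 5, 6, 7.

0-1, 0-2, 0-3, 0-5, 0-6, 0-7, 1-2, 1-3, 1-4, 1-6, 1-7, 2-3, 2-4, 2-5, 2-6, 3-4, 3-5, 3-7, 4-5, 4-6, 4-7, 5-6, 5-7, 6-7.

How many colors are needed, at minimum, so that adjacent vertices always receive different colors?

4

0, 1, 6, 7 are pairwise adjacent (a clique of size 4), so at least 4 colors are needed.
4 colors suffice: color a → {0, 4}; color b → {2, 7}; color c → {3, 6}; color d → {1, 5}. Every edge joins two different colors.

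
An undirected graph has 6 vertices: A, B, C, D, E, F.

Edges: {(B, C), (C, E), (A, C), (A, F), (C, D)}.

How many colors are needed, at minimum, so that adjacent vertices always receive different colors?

2

C and E are adjacent, so at least 2 colors are needed.
2 colors suffice: A=2, B=2, C=1, D=2, E=2, F=1. Every edge joins two different colors.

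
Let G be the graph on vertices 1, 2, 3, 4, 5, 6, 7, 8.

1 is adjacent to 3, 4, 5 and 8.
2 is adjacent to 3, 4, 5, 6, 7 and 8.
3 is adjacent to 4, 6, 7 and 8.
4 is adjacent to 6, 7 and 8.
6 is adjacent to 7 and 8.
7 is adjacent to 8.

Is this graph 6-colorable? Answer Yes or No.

Yes

The chromatic number is 6. 2, 3, 4, 6, 7, 8 are mutually adjacent (a clique of size 6), so at least 6 colors are needed.
6 colors suffice: 1=c, 2=c, 3=b, 4=a, 5=a, 6=f, 7=e, 8=d.
That is already a proper 6-coloring.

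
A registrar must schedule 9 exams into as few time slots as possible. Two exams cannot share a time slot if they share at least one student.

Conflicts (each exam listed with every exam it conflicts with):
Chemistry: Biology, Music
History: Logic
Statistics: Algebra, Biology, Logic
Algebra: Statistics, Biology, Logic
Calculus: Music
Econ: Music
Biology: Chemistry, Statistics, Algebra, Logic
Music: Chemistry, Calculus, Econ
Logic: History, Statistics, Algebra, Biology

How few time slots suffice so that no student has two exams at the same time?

Statistics, Algebra, Biology, Logic all conflict with each other, so at least 4 time slots are needed.
Using 4 time slots: Chemistry=2, History=1, Statistics=3, Algebra=4, Calculus=2, Econ=2, Biology=1, Music=1, Logic=2. No two conflicting exams share a time slot.

4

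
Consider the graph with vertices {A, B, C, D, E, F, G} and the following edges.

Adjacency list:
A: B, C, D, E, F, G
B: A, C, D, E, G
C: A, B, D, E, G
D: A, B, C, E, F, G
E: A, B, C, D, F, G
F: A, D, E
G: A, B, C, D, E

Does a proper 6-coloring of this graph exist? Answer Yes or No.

Yes

The chromatic number is 6. A, B, C, D, E, G are mutually adjacent (a clique of size 6), so at least 6 colors are needed.
A valid assignment using 6 colors: A=2, B=5, C=4, D=3, E=1, F=4, G=6.
That is already a proper 6-coloring.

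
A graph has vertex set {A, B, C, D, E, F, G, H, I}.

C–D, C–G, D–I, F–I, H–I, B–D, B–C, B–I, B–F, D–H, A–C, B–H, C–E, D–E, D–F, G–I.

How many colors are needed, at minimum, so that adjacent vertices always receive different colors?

B, D, H, I are mutually adjacent (a clique of size 4), so at least 4 colors are needed.
A valid assignment using 4 colors: A=1, B=3, C=2, D=1, E=3, F=4, G=1, H=4, I=2. Each edge has distinct colors on its endpoints.

4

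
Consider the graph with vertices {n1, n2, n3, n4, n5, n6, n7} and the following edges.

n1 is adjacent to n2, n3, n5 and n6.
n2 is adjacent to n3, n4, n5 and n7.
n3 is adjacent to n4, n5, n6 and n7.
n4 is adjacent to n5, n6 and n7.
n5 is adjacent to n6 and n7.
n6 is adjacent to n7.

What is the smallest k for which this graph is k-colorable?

5

n3, n4, n5, n6, n7 form a clique, so at least 5 colors are needed.
5 colors suffice: n1=green, n2=yellow, n3=blue, n4=purple, n5=red, n6=yellow, n7=green. Each edge has distinct colors on its endpoints.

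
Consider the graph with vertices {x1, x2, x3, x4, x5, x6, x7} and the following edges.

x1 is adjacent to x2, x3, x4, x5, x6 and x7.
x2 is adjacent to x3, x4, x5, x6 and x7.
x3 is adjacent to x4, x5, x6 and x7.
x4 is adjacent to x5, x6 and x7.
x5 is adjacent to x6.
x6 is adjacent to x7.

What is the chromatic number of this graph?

x1, x2, x3, x4, x6, x7 form a clique, so at least 6 colors are needed.
6 colors suffice: color 1 → {x3}; color 2 → {x2}; color 3 → {x4}; color 4 → {x1}; color 5 → {x6}; color 6 → {x5, x7}. No two adjacent vertices share a color.

6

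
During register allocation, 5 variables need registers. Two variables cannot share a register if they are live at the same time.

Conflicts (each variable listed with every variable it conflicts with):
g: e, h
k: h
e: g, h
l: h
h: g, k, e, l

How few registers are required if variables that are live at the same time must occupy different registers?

3

g, e, h all conflict with each other, so at least 3 registers are needed.
Using 3 registers: g=3, k=2, e=2, l=2, h=1. No two conflicting variables share a register.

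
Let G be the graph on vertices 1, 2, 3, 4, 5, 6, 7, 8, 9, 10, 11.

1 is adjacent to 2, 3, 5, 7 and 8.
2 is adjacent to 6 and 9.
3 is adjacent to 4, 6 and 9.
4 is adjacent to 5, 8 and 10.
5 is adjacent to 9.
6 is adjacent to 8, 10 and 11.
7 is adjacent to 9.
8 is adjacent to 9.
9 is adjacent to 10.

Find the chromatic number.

4 and 10 are adjacent, so at least 2 colors are needed.
2 colors suffice: color a → {1, 4, 6, 9}; color b → {2, 3, 5, 7, 8, 10, 11}. No two adjacent vertices share a color.

2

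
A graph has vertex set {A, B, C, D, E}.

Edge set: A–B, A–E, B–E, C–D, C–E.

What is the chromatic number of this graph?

A, B, E are mutually adjacent, so at least 3 colors are needed.
3 colors suffice: A=blue, B=green, C=blue, D=red, E=red. Every edge joins two different colors.

3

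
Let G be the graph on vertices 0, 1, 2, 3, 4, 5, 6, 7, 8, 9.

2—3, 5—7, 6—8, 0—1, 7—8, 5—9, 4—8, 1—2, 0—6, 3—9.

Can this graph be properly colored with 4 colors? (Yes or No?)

The chromatic number is 3. The cycle 3-2-1-0-6-8-7-5-9-3 has odd length 9, so it cannot be 2-colored; at least 3 colors are needed.
3 colors suffice: color red → {0, 2, 8, 9}; color blue → {1, 3, 4, 5, 6}; color green → {7}.
Since 4 ≥ 3, a proper 4-coloring certainly exists.

Yes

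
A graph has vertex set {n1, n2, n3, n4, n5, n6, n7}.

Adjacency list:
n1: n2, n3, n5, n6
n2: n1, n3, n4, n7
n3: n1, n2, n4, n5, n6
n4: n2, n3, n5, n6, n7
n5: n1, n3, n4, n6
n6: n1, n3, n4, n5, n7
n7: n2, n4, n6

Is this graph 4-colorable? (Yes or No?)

The chromatic number is 4. n3, n4, n5, n6 form a clique, so at least 4 colors are needed.
4 colors suffice: color 1 → {n1, n4}; color 2 → {n3, n7}; color 3 → {n2, n6}; color 4 → {n5}.
That is already a proper 4-coloring.

Yes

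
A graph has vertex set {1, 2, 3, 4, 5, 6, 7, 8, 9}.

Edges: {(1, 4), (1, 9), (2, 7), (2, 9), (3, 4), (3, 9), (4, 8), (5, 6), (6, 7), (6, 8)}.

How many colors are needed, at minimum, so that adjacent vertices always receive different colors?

3

The cycle 3-4-8-6-7-2-9-3 has odd length 7, so it cannot be 2-colored; at least 3 colors are needed.
3 colors suffice: color red → {4, 6, 9}; color blue → {1, 2, 3, 5, 8}; color green → {7}. Every edge joins two different colors.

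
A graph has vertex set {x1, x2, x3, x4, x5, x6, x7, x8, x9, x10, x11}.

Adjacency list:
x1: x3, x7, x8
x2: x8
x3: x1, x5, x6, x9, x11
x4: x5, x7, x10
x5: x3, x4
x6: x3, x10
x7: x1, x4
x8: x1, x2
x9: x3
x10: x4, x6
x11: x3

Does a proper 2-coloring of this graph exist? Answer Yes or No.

The cycle x1-x3-x5-x4-x7-x1 has odd length 5, so it cannot be 2-colored; at least 3 colors are needed.
So 2 colors are not enough.

No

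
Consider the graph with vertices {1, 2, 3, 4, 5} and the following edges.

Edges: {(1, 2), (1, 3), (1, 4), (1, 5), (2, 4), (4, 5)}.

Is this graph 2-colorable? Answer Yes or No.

1, 4, 5 are pairwise adjacent, so at least 3 colors are needed.
So 2 colors are not enough.

No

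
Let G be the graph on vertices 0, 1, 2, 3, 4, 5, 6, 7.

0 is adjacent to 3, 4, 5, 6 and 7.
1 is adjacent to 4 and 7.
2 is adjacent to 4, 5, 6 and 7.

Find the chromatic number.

2 and 6 are adjacent, so at least 2 colors are needed.
2 colors suffice: 0=a, 1=a, 2=a, 3=b, 4=b, 5=b, 6=b, 7=b. Every edge joins two different colors.

2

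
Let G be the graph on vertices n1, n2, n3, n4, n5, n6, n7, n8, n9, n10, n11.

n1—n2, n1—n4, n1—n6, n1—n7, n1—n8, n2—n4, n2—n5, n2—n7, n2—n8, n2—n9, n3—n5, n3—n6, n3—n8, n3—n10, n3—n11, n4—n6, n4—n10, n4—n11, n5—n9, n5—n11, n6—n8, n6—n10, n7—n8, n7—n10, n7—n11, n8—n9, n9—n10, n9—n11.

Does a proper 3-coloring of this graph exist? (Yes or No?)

n1, n2, n7, n8 form a clique, so at least 4 colors are needed.
So 3 colors are not enough.

No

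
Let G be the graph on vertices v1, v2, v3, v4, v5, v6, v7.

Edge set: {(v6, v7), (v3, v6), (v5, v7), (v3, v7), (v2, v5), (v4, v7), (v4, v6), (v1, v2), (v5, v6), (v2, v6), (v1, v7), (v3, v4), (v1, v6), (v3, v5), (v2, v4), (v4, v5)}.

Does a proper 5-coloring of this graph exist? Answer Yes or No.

Yes

The chromatic number is 5. v3, v4, v5, v6, v7 form a clique, so at least 5 colors are needed.
5 colors suffice: v1=3, v2=2, v3=5, v4=4, v5=3, v6=1, v7=2.
That is already a proper 5-coloring.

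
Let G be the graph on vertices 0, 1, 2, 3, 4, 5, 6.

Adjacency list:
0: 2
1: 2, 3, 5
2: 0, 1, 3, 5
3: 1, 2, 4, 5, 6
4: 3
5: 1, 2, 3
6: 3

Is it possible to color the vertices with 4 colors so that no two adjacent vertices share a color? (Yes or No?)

Yes

The chromatic number is 4. 1, 2, 3, 5 form a clique, so at least 4 colors are needed.
4 colors suffice: color red → {0, 3}; color blue → {2, 4, 6}; color green → {5}; color yellow → {1}.
That is already a proper 4-coloring.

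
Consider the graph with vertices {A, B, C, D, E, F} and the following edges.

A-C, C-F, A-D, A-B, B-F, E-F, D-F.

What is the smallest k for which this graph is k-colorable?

A and C are adjacent, so at least 2 colors are needed.
2 colors suffice: color 1 → {A, F}; color 2 → {B, C, D, E}. No two adjacent vertices share a color.

2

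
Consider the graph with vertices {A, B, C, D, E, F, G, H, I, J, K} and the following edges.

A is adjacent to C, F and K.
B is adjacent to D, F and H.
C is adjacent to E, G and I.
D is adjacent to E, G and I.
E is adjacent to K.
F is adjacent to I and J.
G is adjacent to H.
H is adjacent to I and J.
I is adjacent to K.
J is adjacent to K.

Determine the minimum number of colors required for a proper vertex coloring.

2

H and I are adjacent, so at least 2 colors are needed.
2 colors suffice: A=1, B=1, C=2, D=2, E=1, F=2, G=1, H=2, I=1, J=1, K=2. No two adjacent vertices share a color.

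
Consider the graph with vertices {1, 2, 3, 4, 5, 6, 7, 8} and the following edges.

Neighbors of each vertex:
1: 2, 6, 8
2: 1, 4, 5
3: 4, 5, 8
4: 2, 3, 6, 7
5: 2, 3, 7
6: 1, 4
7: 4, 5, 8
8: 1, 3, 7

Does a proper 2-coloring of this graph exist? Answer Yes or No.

No

The cycle 4-6-1-8-7-4 has odd length 5, so it cannot be 2-colored; at least 3 colors are needed.
So 2 colors are not enough.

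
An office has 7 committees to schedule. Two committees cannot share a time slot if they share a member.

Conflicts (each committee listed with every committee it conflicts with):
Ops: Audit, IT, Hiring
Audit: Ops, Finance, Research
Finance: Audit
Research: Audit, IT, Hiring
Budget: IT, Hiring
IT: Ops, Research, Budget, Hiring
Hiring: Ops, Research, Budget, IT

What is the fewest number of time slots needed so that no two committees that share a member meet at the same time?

3

Ops, IT, Hiring pairwise conflict, so at least 3 time slots are needed.
3 time slots suffice: time slot 1 → {Audit, Hiring}; time slot 2 → {Finance, IT}; time slot 3 → {Ops, Research, Budget}. Every pair that conflicts lands in different time slots.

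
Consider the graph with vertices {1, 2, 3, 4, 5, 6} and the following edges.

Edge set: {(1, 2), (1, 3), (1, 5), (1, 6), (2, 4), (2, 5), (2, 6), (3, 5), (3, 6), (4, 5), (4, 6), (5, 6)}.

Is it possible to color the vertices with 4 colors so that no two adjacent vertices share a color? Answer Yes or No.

Yes

The chromatic number is 4. 1, 3, 5, 6 are pairwise adjacent (a clique of size 4), so at least 4 colors are needed.
One proper 4-coloring: 1=d, 2=c, 3=c, 4=d, 5=a, 6=b.
That is already a proper 4-coloring.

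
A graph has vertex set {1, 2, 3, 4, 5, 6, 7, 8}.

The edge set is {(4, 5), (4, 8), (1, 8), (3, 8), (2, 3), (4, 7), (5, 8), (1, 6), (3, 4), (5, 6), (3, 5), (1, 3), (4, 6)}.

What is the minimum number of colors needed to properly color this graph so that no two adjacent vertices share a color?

4

3, 4, 5, 8 are mutually adjacent (a clique of size 4), so at least 4 colors are needed.
One proper 4-coloring: 1=a, 2=a, 3=b, 4=a, 5=d, 6=b, 7=b, 8=c. Each edge has distinct colors on its endpoints.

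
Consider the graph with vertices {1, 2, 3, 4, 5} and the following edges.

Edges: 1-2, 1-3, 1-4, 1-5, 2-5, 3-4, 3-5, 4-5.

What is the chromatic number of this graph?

1, 3, 4, 5 are pairwise adjacent (a clique of size 4), so at least 4 colors are needed.
4 colors suffice: color red → {1}; color blue → {5}; color green → {2, 4}; color yellow → {3}. Each edge has distinct colors on its endpoints.

4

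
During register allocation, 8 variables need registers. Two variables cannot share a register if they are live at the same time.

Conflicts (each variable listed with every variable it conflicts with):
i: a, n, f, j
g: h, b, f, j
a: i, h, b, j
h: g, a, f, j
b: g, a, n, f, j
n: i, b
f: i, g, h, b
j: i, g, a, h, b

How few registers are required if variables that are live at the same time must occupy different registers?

g, h, f pairwise conflict, so at least 3 registers are needed.
3 registers suffice: register 1 → {i, h, b}; register 2 → {n, f, j}; register 3 → {g, a}. Each listed conflict is separated.

3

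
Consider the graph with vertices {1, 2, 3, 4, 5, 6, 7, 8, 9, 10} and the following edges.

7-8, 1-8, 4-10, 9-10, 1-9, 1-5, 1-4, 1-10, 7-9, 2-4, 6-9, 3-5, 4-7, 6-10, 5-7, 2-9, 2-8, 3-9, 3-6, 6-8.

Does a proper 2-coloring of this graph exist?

1, 4, 10 form a triangle, so at least 3 colors are needed.
So 2 colors are not enough.

No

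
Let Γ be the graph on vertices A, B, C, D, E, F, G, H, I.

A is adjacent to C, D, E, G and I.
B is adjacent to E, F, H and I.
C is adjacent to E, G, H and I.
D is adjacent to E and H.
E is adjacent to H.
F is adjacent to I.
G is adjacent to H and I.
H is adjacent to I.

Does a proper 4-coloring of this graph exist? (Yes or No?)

The chromatic number is 4. A, C, G, I form a clique, so at least 4 colors are needed.
One proper 4-coloring: A=blue, B=green, C=green, D=green, E=red, F=blue, G=yellow, H=blue, I=red.
That is already a proper 4-coloring.

Yes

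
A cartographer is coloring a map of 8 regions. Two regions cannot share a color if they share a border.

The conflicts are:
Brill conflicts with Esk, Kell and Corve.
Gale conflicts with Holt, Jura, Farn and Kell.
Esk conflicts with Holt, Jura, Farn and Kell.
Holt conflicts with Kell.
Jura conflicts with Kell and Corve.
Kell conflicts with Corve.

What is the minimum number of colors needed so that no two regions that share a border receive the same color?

Gale, Jura, Kell are mutually in conflict, so at least 3 colors are needed.
3 colors suffice: color 1 → {Farn, Kell}; color 2 → {Gale, Esk, Corve}; color 3 → {Brill, Holt, Jura}. Every pair that conflicts lands in different colors.

3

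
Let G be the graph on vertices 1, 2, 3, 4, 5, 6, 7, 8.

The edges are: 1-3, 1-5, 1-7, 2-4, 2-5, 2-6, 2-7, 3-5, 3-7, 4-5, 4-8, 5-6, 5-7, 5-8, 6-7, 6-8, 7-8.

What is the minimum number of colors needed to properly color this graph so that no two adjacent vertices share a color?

1, 3, 5, 7 form a clique, so at least 4 colors are needed.
One proper 4-coloring: 1=yellow, 2=green, 3=green, 4=blue, 5=red, 6=yellow, 7=blue, 8=green. No two adjacent vertices share a color.

4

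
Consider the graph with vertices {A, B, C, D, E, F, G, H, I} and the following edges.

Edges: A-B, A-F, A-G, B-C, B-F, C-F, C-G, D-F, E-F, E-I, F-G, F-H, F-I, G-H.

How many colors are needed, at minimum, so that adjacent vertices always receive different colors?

3

C, F, G form a triangle, so at least 3 colors are needed.
3 colors suffice: color 1 → {F}; color 2 → {B, D, G, I}; color 3 → {A, C, E, H}. Every edge joins two different colors.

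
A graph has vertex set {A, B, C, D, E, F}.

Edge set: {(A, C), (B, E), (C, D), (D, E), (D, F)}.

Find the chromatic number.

2

A and C are adjacent, so at least 2 colors are needed.
One proper 2-coloring: A=1, B=1, C=2, D=1, E=2, F=2. Every edge joins two different colors.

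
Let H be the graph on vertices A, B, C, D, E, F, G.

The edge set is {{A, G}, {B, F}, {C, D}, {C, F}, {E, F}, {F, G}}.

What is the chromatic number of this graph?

2

C and D are adjacent, so at least 2 colors are needed.
A valid assignment using 2 colors: A=1, B=2, C=2, D=1, E=2, F=1, G=2. No two adjacent vertices share a color.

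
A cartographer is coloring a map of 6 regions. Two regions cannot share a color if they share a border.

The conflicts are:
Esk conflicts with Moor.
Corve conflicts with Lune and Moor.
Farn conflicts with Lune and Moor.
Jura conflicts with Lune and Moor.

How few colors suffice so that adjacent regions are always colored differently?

2

Esk and Moor conflict, so at least 2 colors are needed.
One proper 2-coloring: Esk=2, Corve=2, Farn=2, Jura=2, Lune=1, Moor=1. Each listed conflict is separated.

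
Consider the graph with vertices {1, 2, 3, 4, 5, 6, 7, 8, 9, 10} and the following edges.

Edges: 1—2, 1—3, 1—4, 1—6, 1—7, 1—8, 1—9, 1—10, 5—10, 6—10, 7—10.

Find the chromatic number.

1, 7, 10 are mutually adjacent, so at least 3 colors are needed.
3 colors suffice: color a → {1, 5}; color b → {2, 3, 4, 8, 9, 10}; color c → {6, 7}. Each edge has distinct colors on its endpoints.

3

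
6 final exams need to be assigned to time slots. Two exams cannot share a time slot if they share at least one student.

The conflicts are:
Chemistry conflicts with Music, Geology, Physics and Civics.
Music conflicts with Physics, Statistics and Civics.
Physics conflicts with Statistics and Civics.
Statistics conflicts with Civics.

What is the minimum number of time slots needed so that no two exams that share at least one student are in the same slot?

Music, Physics, Statistics, Civics are mutually in conflict, so at least 4 time slots are needed.
4 time slots suffice: time slot 1 → {Music, Geology}; time slot 2 → {Civics}; time slot 3 → {Physics}; time slot 4 → {Chemistry, Statistics}. Every pair that conflicts lands in different time slots.

4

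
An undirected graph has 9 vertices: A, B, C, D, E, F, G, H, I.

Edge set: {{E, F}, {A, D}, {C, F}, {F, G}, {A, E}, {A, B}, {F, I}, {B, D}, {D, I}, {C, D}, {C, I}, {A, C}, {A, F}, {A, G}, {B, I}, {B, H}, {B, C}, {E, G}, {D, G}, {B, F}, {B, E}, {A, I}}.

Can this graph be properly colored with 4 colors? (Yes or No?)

A, B, C, F, I are mutually adjacent (a clique of size 5), so at least 5 colors are needed.
So 4 colors are not enough.

No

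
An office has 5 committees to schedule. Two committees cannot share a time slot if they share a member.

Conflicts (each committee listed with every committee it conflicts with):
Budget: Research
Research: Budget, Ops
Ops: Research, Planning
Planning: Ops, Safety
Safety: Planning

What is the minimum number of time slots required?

Planning and Safety conflict, so at least 2 time slots are needed.
2 time slots suffice: Budget=2, Research=1, Ops=2, Planning=1, Safety=2. No two conflicting committees share a time slot.

2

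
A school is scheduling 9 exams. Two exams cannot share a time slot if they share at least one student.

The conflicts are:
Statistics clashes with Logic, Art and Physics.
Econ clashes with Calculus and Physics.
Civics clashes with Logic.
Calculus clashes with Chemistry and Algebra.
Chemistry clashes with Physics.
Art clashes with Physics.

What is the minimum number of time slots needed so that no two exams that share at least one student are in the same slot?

Statistics, Art, Physics pairwise conflict, so at least 3 time slots are needed.
Using 3 time slots: Statistics=2, Econ=2, Civics=2, Calculus=1, Chemistry=2, Logic=1, Art=3, Algebra=2, Physics=1. No two conflicting exams share a time slot.

3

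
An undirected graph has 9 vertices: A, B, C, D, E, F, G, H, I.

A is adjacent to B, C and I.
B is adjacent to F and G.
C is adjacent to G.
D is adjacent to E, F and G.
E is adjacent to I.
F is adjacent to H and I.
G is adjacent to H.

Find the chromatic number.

C and G are adjacent, so at least 2 colors are needed.
2 colors suffice: color 1 → {A, E, F, G}; color 2 → {B, C, D, H, I}. Each edge has distinct colors on its endpoints.

2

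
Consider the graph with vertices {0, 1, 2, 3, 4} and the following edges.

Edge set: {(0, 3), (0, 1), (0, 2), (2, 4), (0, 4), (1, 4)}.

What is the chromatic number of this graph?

0, 2, 4 are mutually adjacent, so at least 3 colors are needed.
3 colors suffice: color a → {0}; color b → {3, 4}; color c → {1, 2}. Each edge has distinct colors on its endpoints.

3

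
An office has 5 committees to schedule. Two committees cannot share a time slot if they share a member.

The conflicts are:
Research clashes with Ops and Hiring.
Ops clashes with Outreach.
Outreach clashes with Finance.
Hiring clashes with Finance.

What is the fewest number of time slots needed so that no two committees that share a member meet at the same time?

The cycle Hiring-Finance-Outreach-Ops-Research-Hiring has odd length 5, so it cannot be 2-colored; at least 3 time slots are needed.
3 time slots suffice: Research=1, Ops=2, Outreach=1, Hiring=3, Finance=2. No two conflicting committees share a time slot.

3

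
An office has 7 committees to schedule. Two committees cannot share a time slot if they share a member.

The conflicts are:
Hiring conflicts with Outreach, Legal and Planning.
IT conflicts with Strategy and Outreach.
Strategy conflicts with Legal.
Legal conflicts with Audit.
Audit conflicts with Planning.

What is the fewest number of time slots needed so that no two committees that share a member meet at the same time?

3

The cycle Hiring-Outreach-IT-Strategy-Legal-Hiring has odd length 5, so it cannot be 2-colored; at least 3 time slots are needed.
Using 3 time slots: Hiring=2, IT=1, Strategy=2, Outreach=3, Legal=1, Audit=2, Planning=1. No two conflicting committees share a time slot.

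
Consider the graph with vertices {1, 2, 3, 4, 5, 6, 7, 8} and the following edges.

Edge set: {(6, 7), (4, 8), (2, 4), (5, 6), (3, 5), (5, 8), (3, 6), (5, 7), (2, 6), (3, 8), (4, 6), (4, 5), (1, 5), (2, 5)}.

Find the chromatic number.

2, 4, 5, 6 form a clique, so at least 4 colors are needed.
4 colors suffice: color a → {5}; color b → {1, 6, 8}; color c → {3, 4, 7}; color d → {2}. No two adjacent vertices share a color.

4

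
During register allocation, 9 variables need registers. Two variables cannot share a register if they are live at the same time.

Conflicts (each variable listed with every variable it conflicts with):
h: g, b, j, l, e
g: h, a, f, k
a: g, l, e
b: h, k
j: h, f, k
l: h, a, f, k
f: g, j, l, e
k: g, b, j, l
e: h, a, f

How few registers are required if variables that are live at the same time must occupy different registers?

2

j and k conflict, so at least 2 registers are needed.
A valid assignment using 2 registers: h=1, g=2, a=1, b=2, j=2, l=2, f=1, k=1, e=2. No two conflicting variables share a register.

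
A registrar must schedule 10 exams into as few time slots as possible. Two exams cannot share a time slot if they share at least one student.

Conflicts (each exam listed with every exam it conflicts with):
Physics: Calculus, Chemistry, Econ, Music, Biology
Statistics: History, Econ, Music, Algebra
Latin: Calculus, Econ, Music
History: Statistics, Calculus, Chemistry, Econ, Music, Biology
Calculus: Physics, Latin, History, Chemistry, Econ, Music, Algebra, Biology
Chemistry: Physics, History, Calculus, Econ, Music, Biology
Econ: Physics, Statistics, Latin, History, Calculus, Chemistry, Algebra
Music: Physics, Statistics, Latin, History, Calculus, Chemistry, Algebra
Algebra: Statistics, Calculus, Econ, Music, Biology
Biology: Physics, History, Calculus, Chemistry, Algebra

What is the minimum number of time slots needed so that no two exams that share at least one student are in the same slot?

4

Physics, Calculus, Chemistry, Biology pairwise conflict, so at least 4 time slots are needed.
4 time slots suffice: time slot 1 → {Statistics, Calculus}; time slot 2 → {Econ, Music, Biology}; time slot 3 → {Physics, Latin, History, Algebra}; time slot 4 → {Chemistry}. No two conflicting exams share a time slot.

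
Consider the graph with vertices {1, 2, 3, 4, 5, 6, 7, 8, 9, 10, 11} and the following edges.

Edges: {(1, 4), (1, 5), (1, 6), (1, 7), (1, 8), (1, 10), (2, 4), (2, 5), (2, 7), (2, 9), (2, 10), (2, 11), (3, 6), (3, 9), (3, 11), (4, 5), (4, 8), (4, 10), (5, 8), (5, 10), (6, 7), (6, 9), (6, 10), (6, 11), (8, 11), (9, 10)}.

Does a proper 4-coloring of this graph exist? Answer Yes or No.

Yes

The chromatic number is 4. 2, 4, 5, 10 are pairwise adjacent (a clique of size 4), so at least 4 colors are needed.
4 colors suffice: color a → {1, 2, 3}; color b → {4, 6}; color c → {7, 8, 10}; color d → {5, 9, 11}.
That is already a proper 4-coloring.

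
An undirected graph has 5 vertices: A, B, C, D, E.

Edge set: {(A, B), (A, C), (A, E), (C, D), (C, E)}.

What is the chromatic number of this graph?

A, C, E are mutually adjacent, so at least 3 colors are needed.
3 colors suffice: color red → {B, C}; color blue → {A, D}; color green → {E}. No two adjacent vertices share a color.

3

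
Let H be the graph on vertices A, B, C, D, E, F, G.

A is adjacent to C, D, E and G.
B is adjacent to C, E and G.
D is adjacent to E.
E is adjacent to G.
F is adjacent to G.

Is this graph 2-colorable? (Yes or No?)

No

A, D, E are mutually adjacent, so at least 3 colors are needed.
So 2 colors are not enough.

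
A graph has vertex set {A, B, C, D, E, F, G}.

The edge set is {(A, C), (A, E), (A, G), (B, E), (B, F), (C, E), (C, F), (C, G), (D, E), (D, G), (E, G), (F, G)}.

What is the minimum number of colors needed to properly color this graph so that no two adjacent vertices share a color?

4

A, C, E, G are mutually adjacent (a clique of size 4), so at least 4 colors are needed.
One proper 4-coloring: A=yellow, B=blue, C=green, D=green, E=red, F=red, G=blue. Every edge joins two different colors.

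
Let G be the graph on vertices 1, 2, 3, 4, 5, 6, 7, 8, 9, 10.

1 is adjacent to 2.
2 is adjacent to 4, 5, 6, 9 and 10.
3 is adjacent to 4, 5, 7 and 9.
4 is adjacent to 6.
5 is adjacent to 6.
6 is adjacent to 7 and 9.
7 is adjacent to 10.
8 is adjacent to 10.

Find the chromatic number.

2, 6, 9 form a triangle, so at least 3 colors are needed.
3 colors suffice: 1=b, 2=a, 3=a, 4=c, 5=c, 6=b, 7=c, 8=a, 9=c, 10=b. Each edge has distinct colors on its endpoints.

3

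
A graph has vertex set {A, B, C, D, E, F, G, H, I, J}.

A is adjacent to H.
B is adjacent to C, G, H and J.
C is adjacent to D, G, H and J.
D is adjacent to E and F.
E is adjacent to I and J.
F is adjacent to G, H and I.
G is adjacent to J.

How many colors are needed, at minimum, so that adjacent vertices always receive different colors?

4

B, C, G, J are pairwise adjacent (a clique of size 4), so at least 4 colors are needed.
4 colors suffice: color 1 → {A, C, E, F}; color 2 → {D, G, H, I}; color 3 → {B}; color 4 → {J}. No two adjacent vertices share a color.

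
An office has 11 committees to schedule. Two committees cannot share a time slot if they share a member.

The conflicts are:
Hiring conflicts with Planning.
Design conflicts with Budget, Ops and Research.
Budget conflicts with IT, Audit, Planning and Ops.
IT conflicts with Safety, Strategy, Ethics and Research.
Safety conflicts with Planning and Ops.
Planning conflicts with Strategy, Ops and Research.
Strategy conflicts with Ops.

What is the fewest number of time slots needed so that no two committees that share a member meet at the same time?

3

Safety, Planning, Ops all conflict with each other, so at least 3 time slots are needed.
3 time slots suffice: Hiring=2, Design=1, Budget=2, IT=1, Safety=2, Audit=1, Planning=1, Strategy=2, Ops=3, Ethics=2, Research=2. No two conflicting committees share a time slot.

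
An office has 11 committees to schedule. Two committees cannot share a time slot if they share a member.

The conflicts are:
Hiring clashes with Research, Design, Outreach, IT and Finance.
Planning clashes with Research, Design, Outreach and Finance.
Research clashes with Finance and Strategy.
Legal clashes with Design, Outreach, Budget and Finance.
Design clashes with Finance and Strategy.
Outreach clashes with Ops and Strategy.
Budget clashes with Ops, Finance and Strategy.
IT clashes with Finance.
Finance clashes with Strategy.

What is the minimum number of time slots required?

3

Design, Finance, Strategy pairwise conflict, so at least 3 time slots are needed.
A valid assignment using 3 time slots: Hiring=3, Planning=3, Research=2, Legal=3, Design=2, Outreach=1, Budget=2, Ops=3, IT=2, Finance=1, Strategy=3. No two conflicting committees share a time slot.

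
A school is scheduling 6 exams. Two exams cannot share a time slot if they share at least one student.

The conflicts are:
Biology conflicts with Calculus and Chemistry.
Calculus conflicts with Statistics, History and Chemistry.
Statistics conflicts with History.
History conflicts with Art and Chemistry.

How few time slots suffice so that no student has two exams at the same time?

Calculus, Statistics, History all conflict with each other, so at least 3 time slots are needed.
A valid assignment using 3 time slots: Biology=1, Calculus=2, Statistics=3, History=1, Art=2, Chemistry=3. No two conflicting exams share a time slot.

3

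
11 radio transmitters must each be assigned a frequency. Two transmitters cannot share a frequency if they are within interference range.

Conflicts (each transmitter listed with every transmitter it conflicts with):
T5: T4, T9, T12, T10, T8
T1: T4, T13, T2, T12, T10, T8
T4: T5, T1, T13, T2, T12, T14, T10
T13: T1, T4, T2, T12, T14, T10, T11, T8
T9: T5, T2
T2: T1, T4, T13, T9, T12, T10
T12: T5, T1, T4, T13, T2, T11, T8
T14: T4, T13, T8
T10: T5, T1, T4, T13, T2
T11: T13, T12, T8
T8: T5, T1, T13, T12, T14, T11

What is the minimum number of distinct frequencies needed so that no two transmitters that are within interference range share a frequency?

T1, T4, T13, T2, T10 are mutually in conflict, so at least 5 frequencies are needed.
A valid assignment using 5 frequencies: T5=1, T1=5, T4=2, T13=1, T9=2, T2=4, T12=3, T14=3, T10=3, T11=4, T8=2. Each listed conflict is separated.

5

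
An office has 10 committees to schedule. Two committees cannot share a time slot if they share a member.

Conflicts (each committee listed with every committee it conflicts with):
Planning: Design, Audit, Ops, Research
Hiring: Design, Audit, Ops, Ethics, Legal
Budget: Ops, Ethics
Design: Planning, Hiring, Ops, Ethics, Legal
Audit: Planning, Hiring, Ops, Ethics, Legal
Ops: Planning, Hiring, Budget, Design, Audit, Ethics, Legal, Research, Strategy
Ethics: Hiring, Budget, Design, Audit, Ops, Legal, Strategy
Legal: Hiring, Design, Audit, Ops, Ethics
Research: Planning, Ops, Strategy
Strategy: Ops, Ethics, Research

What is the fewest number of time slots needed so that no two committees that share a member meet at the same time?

Hiring, Design, Ops, Ethics, Legal pairwise conflict, so at least 5 time slots are needed.
5 time slots suffice: time slot 1 → {Ops}; time slot 2 → {Planning, Ethics}; time slot 3 → {Budget, Design, Audit, Strategy}; time slot 4 → {Hiring, Research}; time slot 5 → {Legal}. Every pair that conflicts lands in different time slots.

5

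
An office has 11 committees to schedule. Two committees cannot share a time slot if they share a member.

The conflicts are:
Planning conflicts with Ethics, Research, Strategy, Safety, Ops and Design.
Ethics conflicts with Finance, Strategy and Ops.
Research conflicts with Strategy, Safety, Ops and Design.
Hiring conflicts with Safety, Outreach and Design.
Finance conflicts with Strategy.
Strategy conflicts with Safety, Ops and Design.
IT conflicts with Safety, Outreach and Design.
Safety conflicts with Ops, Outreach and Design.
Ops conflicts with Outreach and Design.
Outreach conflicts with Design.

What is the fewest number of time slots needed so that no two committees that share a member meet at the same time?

6

Planning, Research, Strategy, Safety, Ops, Design pairwise conflict, so at least 6 time slots are needed.
6 time slots suffice: Planning=5, Ethics=1, Research=6, Hiring=4, Finance=2, Strategy=3, IT=4, Safety=2, Ops=4, Outreach=3, Design=1. No two conflicting committees share a time slot.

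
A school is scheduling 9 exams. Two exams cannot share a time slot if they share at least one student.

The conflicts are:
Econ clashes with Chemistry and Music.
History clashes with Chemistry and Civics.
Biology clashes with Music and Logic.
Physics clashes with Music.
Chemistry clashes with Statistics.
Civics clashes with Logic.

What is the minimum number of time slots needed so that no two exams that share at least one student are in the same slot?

3

The cycle Chemistry-Econ-Music-Biology-Logic-Civics-History-Chemistry has odd length 7, so it cannot be 2-colored; at least 3 time slots are needed.
A valid assignment using 3 time slots: Econ=2, History=2, Biology=2, Physics=2, Chemistry=1, Civics=1, Statistics=2, Music=1, Logic=3. Every pair that conflicts lands in different time slots.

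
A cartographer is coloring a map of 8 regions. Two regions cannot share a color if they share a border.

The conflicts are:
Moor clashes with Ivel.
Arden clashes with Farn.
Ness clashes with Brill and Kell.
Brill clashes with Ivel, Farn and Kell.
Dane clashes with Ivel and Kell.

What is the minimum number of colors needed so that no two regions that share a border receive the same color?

3

Ness, Brill, Kell all conflict with each other, so at least 3 colors are needed.
3 colors suffice: color 1 → {Moor, Arden, Brill, Dane}; color 2 → {Ivel, Farn, Kell}; color 3 → {Ness}. Each listed conflict is separated.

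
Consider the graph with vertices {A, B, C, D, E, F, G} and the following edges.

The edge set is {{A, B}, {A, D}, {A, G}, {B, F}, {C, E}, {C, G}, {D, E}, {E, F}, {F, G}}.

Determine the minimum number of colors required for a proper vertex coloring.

3

The cycle A-G-C-E-D-A has odd length 5, so it cannot be 2-colored; at least 3 colors are needed.
3 colors suffice: color 1 → {A, C, F}; color 2 → {B, E, G}; color 3 → {D}. Every edge joins two different colors.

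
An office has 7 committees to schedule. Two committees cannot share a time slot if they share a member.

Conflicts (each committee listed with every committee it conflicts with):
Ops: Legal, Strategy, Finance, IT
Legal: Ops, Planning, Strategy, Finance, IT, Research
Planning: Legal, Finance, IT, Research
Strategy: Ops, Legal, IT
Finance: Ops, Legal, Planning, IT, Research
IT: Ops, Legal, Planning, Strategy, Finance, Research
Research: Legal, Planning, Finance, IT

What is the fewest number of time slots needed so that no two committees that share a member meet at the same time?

5

Legal, Planning, Finance, IT, Research are mutually in conflict, so at least 5 time slots are needed.
5 time slots suffice: time slot 1 → {Legal}; time slot 2 → {IT}; time slot 3 → {Strategy, Finance}; time slot 4 → {Ops, Research}; time slot 5 → {Planning}. Each listed conflict is separated.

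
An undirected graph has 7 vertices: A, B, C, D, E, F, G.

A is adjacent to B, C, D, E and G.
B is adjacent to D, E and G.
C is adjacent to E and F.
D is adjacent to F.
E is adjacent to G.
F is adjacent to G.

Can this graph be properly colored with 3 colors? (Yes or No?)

No

A, B, E, G are pairwise adjacent (a clique of size 4), so at least 4 colors are needed.
So 3 colors are not enough.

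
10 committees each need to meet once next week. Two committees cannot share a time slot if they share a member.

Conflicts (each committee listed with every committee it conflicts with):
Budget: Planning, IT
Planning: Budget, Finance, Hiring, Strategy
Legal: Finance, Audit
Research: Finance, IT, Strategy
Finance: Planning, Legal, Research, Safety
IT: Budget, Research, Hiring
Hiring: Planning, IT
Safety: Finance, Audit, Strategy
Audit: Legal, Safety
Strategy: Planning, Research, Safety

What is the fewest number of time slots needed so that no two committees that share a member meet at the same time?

The cycle Strategy-Planning-Budget-IT-Research-Strategy has odd length 5, so it cannot be 2-colored; at least 3 time slots are needed.
3 time slots suffice: time slot 1 → {Planning, Legal, Research, Safety}; time slot 2 → {Finance, IT, Audit, Strategy}; time slot 3 → {Budget, Hiring}. No two conflicting committees share a time slot.

3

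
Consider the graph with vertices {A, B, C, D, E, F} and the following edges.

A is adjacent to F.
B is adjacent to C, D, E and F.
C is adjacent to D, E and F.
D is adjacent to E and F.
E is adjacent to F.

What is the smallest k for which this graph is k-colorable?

5

B, C, D, E, F are pairwise adjacent (a clique of size 5), so at least 5 colors are needed.
5 colors suffice: color 1 → {F}; color 2 → {A, D}; color 3 → {B}; color 4 → {C}; color 5 → {E}. Every edge joins two different colors.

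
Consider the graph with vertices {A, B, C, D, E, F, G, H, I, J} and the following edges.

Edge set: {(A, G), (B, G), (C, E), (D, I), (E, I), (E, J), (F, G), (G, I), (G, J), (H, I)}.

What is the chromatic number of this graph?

G and I are adjacent, so at least 2 colors are needed.
A valid assignment using 2 colors: A=2, B=2, C=2, D=1, E=1, F=2, G=1, H=1, I=2, J=2. Every edge joins two different colors.

2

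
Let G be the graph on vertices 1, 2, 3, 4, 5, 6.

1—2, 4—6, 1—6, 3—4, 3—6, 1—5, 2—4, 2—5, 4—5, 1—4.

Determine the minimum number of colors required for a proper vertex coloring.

4

1, 2, 4, 5 form a clique, so at least 4 colors are needed.
4 colors suffice: color a → {4}; color b → {1, 3}; color c → {5, 6}; color d → {2}. Every edge joins two different colors.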